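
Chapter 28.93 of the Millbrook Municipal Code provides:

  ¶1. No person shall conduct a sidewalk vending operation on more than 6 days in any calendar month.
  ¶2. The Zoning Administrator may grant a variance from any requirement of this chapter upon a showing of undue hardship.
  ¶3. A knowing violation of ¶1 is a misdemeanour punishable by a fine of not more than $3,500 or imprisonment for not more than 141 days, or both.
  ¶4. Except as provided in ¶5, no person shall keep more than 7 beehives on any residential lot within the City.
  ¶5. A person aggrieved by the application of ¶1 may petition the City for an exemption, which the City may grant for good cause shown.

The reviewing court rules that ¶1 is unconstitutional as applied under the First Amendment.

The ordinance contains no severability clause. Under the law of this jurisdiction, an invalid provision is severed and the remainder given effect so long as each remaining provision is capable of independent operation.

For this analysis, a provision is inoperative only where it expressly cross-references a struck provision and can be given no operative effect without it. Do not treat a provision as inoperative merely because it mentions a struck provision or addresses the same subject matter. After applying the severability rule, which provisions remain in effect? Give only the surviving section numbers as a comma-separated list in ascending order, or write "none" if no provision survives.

2, 4

¶1 is struck. ¶3 merely fixes the criminal penalty for violating ¶1; with ¶1 gone it has nothing to operate on and falls away. The only function of ¶5 is the exemption procedure for ¶1, so it cannot stand once ¶1 is removed. Although ¶4 refers to ¶5, its operative terms do not depend on ¶5, so it remains in effect. Under the stated default rule, only provisions that cannot operate independently fall away; the rest are enforced. That leaves ¶2 and ¶4 in effect.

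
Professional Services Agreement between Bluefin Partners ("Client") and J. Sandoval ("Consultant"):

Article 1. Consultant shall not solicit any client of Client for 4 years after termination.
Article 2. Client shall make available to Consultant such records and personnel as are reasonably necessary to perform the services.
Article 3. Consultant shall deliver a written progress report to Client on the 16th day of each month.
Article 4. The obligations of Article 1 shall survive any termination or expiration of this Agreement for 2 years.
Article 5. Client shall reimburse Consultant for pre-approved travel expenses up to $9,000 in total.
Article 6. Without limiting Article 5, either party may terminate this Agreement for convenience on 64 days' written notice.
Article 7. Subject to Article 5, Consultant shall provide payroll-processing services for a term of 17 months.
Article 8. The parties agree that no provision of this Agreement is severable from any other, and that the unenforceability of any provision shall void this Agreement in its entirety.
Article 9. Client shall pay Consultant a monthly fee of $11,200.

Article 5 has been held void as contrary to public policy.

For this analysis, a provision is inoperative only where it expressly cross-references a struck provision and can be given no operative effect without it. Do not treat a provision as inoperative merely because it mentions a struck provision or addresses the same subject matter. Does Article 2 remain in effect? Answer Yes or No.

Article 5 is struck. No other provision's operative terms depend on Article 5. Article 8 provides that the Agreement is not severable, so the invalidity of any one provision voids the entire Agreement. No provision of the Agreement survives. Article 2 is among the inoperative provisions, so the answer is no.

No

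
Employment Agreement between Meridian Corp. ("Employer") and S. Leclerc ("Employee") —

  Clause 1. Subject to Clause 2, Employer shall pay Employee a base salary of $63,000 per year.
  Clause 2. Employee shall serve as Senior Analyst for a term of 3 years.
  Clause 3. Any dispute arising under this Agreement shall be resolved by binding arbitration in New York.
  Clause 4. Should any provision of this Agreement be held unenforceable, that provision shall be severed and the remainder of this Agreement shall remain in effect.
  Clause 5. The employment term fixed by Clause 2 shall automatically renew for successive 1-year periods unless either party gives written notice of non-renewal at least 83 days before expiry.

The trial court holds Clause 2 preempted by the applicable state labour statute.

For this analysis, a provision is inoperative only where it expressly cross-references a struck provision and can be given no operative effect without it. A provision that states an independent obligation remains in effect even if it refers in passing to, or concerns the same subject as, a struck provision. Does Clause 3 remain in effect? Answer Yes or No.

Clause 2 is struck. Clause 5 does nothing except set the renewal of the employment term by reference to Clause 2; with Clause 2 gone it has no independent effect and is inoperative. Clause 1 mentions Clause 2 but its own obligation stands independently of Clause 2, so Clause 1 is not affected. Clause 4 is a severability clause and preserves every provision that can still be given independent effect. Clause 1, Clause 3, and Clause 4 remain in effect. Clause 3 is among the surviving provisions, so the answer is yes.

Yes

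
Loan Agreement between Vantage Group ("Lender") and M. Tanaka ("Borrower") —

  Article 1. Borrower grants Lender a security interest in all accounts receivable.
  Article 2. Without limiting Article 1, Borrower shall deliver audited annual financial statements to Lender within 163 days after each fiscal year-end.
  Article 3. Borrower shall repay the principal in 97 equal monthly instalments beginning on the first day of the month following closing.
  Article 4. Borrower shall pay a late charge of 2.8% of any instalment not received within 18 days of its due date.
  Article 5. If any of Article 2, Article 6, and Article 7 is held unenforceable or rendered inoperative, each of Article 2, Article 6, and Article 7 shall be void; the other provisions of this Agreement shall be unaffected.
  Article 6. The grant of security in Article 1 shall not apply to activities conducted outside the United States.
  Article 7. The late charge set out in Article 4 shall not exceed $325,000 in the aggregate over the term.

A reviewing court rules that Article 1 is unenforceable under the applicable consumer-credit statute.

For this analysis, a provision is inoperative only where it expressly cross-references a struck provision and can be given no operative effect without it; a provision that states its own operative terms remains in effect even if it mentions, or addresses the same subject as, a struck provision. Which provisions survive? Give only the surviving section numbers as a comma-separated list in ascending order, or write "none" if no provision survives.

3, 4, 5

Article 1 is struck. The whole of Article 6 is the carve-out from the grant of security, defined by reference to Article 1, so Article 6 cannot stand once Article 1 is removed. Article 5 declares Article 2, Article 6, and Article 7 mutually dependent; since one of them has fallen, all of them are of no effect. That brings down Article 2 and Article 7 as well. The remainder continues in force under Article 5. Article 3, Article 4, and Article 5 remain in effect.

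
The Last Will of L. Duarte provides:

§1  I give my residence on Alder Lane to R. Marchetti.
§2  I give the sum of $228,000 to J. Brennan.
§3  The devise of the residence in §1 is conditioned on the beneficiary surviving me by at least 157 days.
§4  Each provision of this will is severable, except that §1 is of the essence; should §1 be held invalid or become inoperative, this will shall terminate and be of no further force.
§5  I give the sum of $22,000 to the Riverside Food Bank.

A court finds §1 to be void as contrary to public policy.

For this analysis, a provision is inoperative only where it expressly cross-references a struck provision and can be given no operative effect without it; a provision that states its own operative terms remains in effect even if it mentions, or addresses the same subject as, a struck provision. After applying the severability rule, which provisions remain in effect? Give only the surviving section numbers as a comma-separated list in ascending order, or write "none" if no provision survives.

none

§1 is struck. §3 has no operative effect of its own apart from §1 and is therefore inoperative. §4 makes §1 an essential term, and §1 is the provision held invalid; under §4, the entire will is therefore void. No provision of the will survives.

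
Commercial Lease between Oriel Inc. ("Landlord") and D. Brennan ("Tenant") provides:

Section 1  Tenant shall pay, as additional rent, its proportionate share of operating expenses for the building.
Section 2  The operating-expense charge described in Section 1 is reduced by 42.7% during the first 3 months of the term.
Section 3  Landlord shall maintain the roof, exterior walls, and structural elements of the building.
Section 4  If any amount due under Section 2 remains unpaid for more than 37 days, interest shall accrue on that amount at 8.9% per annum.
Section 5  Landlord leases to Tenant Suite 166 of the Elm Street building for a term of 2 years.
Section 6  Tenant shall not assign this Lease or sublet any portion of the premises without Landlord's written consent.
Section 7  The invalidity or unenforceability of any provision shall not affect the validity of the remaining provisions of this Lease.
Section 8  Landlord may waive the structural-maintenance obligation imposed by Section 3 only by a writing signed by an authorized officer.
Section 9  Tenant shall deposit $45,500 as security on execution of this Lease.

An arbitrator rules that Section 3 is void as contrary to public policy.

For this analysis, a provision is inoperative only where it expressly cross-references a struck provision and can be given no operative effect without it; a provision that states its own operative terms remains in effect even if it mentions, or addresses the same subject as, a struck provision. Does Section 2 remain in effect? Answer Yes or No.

Section 3 is struck. Section 8 has no operative effect of its own apart from Section 3 and is therefore inoperative. Section 7 is a severability clause and preserves every provision that can still be given independent effect. Section 1, Section 2, Section 4, Section 5, Section 6, Section 7, and Section 9 remain in effect. Section 2 is among the surviving provisions, so the answer is yes.

Yes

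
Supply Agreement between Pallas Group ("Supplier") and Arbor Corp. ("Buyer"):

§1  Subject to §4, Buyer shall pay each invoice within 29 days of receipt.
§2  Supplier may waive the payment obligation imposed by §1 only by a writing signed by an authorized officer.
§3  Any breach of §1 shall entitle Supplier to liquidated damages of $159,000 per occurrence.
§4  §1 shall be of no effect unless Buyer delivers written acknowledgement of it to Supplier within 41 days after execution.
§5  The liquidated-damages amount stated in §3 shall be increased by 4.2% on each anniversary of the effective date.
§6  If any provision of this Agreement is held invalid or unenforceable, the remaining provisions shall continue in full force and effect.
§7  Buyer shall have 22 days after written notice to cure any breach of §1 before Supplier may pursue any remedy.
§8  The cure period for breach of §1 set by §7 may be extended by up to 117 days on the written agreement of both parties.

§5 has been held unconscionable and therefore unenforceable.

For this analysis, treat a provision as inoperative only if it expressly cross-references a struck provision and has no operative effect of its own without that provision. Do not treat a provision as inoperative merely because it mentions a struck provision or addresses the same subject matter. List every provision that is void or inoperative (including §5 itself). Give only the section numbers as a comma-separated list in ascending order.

§5 is struck. Nothing else in the Agreement is defined by reference to §5. Under the severability clause in §6, the remaining provisions continue in force. §1, §2, §3, §4, §6, §7, and §8 remain in effect.

5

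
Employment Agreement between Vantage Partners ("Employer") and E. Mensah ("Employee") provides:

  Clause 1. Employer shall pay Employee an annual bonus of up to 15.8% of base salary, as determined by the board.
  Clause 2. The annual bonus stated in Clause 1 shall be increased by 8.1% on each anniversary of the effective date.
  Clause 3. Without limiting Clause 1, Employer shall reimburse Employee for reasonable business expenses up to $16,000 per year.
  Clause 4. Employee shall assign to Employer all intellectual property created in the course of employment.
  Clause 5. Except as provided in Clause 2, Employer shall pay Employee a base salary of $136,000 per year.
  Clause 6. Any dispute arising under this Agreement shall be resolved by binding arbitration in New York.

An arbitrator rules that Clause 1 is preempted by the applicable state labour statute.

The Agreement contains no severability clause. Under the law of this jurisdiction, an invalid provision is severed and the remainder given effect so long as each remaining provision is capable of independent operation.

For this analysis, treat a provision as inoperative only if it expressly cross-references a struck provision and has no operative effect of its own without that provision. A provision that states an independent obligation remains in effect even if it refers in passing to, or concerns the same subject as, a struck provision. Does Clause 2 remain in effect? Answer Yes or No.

Clause 1 is struck. Clause 2 does nothing except set the escalation of the annual bonus by reference to Clause 1; with Clause 1 gone it has no independent effect and is inoperative. Clause 5 mentions Clause 2 but its own obligation stands independently of Clause 2, so Clause 5 is not affected. Clause 3 mentions Clause 1 but its own obligation stands independently of Clause 1, so Clause 3 is not affected. With no severability clause, the stated default rule severs what cannot stand and enforces each remaining provision that can operate on its own. The provisions still in force are Clause 3, Clause 4, Clause 5, and Clause 6. Clause 2 is among the inoperative provisions, so the answer is no.

No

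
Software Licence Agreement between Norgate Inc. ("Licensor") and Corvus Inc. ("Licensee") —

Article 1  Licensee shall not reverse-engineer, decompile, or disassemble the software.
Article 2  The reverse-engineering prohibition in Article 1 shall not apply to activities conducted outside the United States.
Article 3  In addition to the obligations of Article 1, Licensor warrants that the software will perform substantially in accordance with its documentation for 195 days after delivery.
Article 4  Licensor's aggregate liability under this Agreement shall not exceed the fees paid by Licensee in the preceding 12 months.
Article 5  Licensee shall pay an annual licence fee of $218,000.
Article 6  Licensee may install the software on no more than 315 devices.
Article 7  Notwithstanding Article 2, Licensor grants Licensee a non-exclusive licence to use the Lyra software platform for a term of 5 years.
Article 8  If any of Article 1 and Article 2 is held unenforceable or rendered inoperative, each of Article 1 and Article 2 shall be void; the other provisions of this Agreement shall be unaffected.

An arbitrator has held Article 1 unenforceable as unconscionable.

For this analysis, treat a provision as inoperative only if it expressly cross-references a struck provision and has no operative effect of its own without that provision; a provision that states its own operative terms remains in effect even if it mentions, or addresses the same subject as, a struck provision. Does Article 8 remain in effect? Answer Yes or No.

Yes

Article 1 is struck. Article 2 operates only by reference to Article 1, so it falls with Article 1. Article 3 mentions Article 1 but its own obligation stands independently of Article 1, so Article 3 is not affected. Article 7 mentions Article 2 but its own obligation stands independently of Article 2, so Article 7 is not affected. Article 8 declares Article 1 and Article 2 mutually dependent; since one of them has fallen, all of them are of no effect. The remainder continues in force under Article 8. The provisions still in force are Article 3, Article 4, Article 5, Article 6, Article 7, and Article 8. Article 8 is among the surviving provisions, so the answer is yes.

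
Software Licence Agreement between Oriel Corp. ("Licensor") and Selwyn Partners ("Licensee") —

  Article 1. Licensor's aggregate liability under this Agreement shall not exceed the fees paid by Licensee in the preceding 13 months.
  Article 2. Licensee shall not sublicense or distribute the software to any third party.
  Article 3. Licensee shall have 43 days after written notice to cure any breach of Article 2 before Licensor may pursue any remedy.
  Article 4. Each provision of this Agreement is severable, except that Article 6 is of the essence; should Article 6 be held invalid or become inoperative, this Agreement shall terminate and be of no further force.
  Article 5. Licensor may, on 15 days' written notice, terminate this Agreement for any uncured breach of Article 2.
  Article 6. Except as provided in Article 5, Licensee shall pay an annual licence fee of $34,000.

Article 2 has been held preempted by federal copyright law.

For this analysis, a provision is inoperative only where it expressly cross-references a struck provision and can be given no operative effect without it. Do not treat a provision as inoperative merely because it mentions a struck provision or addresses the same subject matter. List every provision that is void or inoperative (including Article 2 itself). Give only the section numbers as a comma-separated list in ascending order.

2, 3, 5

Article 2 is struck. The only function of Article 3 is the cure period for breach of Article 2, so it cannot stand once Article 2 is removed. The only function of Article 5 is the termination right for breach of Article 2, so it cannot stand once Article 2 is removed. Although Article 6 refers to Article 5, its operative terms do not depend on Article 5, so it remains in effect. Article 4 makes Article 6 an essential term, but Article 6 is unaffected, so the severability proviso in Article 4 preserves the remaining provisions. Article 1, Article 4, and Article 6 remain in effect.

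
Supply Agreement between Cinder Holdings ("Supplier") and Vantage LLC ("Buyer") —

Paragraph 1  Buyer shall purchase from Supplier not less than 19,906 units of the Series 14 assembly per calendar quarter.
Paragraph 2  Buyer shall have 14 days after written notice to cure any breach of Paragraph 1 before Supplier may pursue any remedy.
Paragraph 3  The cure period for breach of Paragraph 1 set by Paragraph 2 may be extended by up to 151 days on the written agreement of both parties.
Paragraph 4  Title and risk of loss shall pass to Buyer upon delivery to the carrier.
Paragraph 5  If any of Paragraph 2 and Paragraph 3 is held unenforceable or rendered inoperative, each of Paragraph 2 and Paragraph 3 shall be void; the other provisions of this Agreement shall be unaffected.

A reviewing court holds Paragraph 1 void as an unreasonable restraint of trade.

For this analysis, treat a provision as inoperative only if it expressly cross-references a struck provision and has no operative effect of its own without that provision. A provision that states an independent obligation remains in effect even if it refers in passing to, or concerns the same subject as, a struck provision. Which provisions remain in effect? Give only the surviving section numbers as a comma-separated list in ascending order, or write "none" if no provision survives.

Paragraph 1 is struck. Paragraph 2 operates only by reference to Paragraph 1, so it falls with Paragraph 1. The whole of Paragraph 3 is the extension of the cure period for breach of Paragraph 1, defined by reference to Paragraph 2, so Paragraph 3 cannot stand once Paragraph 2 is removed. Paragraph 5 declares Paragraph 2 and Paragraph 3 mutually dependent; since one of them has fallen, all of them are of no effect. The remainder continues in force under Paragraph 5. That leaves Paragraph 4 and Paragraph 5 in effect.

4, 5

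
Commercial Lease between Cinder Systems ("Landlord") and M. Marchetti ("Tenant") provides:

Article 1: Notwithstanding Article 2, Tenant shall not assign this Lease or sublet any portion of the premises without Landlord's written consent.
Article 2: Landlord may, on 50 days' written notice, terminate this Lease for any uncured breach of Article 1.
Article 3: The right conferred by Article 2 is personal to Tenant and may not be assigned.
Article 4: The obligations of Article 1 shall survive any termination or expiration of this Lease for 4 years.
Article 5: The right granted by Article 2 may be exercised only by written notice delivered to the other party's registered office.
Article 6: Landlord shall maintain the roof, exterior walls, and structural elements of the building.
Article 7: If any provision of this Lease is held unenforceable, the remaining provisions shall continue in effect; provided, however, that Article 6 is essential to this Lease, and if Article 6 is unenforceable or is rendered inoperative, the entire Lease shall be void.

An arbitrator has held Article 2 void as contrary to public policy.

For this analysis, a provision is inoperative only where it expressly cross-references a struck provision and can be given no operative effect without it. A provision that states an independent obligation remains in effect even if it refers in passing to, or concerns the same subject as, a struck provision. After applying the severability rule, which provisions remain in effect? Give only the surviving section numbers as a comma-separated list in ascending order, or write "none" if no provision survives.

Article 2 is struck. Article 3 merely fixes the non-assignment of Article 2; with Article 2 gone it has nothing to operate on and falls away. The only function of Article 5 is the notice requirement for Article 2, so it cannot stand once Article 2 is removed. Article 1 mentions Article 2 but its own obligation stands independently of Article 2, so Article 1 is not affected. Article 7 makes Article 6 an essential term, but Article 6 is unaffected, so the severability proviso in Article 7 preserves the remaining provisions. Article 1, Article 4, Article 6, and Article 7 remain in effect.

1, 4, 6, 7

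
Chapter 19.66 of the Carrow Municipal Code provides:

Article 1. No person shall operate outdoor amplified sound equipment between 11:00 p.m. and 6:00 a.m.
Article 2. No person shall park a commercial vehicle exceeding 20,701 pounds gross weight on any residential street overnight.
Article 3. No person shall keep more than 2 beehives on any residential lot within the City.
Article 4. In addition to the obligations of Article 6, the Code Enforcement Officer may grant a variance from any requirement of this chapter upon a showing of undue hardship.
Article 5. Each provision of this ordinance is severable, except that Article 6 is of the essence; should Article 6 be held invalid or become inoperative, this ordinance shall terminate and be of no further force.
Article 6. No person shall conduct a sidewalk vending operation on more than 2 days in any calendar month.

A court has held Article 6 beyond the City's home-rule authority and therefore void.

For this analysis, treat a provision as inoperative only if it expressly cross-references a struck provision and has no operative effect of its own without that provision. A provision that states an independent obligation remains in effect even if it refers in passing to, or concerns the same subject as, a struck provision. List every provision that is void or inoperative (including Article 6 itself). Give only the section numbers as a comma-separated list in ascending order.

1, 2, 3, 4, 5, 6

Article 6 is struck. No other provision's operative terms depend on Article 6. Article 5 makes Article 6 an essential term, and Article 6 is the provision held invalid; under Article 5, the entire ordinance is therefore void. No provision of the ordinance survives.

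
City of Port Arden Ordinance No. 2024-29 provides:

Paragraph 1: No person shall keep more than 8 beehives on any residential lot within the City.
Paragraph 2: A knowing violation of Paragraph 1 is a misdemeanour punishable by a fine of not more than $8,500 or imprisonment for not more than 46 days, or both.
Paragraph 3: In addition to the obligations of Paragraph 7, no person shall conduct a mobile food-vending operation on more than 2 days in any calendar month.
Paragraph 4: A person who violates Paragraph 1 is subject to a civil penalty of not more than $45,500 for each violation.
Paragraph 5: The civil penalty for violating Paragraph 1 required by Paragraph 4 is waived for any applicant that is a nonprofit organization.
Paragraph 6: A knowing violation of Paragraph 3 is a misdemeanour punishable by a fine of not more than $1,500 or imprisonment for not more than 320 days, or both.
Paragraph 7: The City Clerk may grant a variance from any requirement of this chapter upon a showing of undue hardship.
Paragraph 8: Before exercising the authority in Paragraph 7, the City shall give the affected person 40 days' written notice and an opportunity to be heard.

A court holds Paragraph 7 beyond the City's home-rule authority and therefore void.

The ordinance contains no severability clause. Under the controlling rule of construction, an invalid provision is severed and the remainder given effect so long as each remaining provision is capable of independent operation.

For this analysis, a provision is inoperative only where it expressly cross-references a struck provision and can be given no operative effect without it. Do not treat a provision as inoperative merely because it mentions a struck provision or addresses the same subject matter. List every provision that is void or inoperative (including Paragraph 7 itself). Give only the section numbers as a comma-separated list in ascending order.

7, 8

Paragraph 7 is struck. Paragraph 8 operates only by reference to Paragraph 7, so it falls with Paragraph 7. Paragraph 3 mentions Paragraph 7 but its own obligation stands independently of Paragraph 7, so Paragraph 3 is not affected. Under the stated default rule, only provisions that cannot operate independently fall away; the rest are enforced. That leaves Paragraph 1, Paragraph 2, Paragraph 3, Paragraph 4, Paragraph 5, and Paragraph 6 in effect.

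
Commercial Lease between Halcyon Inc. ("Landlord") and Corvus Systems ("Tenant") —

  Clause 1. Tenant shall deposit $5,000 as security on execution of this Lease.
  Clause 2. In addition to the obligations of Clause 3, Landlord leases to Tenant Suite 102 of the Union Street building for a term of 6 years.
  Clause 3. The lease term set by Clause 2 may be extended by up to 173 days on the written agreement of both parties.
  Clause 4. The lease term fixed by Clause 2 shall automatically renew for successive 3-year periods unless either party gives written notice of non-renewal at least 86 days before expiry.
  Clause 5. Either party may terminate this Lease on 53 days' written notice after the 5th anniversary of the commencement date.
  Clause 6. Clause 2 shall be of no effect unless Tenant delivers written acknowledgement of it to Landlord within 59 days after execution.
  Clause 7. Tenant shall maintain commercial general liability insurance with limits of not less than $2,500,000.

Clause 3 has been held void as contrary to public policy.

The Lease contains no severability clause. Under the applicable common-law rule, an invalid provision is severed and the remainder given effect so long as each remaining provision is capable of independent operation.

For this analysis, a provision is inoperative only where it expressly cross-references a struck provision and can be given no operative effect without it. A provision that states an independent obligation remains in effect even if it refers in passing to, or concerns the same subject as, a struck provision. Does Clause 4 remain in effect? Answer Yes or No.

Clause 3 is struck. Although Clause 2 refers to Clause 3, its operative terms do not depend on Clause 3, so it remains in effect. No other provision's operative terms depend on Clause 3. With no severability clause, the stated default rule severs what cannot stand and enforces each remaining provision that can operate on its own. Clause 1, Clause 2, Clause 4, Clause 5, Clause 6, and Clause 7 remain in effect. Clause 4 is among the surviving provisions, so the answer is yes.

Yes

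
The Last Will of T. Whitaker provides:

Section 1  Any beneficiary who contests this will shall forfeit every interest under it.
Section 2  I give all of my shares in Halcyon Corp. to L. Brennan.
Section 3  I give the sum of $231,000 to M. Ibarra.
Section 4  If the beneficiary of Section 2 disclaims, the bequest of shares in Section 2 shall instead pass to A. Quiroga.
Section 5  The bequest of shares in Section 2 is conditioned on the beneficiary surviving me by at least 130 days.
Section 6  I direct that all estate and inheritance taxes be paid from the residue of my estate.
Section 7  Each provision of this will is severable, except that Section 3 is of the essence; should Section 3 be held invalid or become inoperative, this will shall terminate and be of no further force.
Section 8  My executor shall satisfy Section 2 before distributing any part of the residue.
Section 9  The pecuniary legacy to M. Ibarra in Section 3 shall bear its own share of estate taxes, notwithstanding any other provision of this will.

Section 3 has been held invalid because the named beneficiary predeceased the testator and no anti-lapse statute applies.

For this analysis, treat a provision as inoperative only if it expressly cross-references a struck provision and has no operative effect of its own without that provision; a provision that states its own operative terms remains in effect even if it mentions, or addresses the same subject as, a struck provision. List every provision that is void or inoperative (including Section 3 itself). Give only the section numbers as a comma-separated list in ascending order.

Section 3 is struck. The only function of Section 9 is the tax charge on Section 3, so it cannot stand once Section 3 is removed. Section 7 makes Section 3 an essential term, and Section 3 is the provision held invalid; under Section 7, the entire will is therefore void. No provision of the will survives.

1, 2, 3, 4, 5, 6, 7, 8, 9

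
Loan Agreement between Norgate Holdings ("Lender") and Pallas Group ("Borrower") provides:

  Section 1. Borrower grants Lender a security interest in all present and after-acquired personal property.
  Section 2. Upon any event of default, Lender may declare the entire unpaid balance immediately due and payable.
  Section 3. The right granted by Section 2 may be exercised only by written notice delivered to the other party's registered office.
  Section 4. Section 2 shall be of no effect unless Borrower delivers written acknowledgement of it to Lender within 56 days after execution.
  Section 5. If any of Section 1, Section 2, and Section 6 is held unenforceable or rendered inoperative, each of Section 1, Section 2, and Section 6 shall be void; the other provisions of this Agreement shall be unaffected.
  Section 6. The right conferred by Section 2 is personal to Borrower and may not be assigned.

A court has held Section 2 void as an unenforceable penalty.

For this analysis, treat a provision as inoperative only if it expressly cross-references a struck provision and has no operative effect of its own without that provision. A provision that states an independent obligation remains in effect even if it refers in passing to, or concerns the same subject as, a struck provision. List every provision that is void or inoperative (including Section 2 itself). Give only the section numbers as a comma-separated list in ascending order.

1, 2, 3, 4, 6

Section 2 is struck. Section 3 operates only by reference to Section 2, so it falls with Section 2. Section 4 has no operative effect of its own apart from Section 2 and is therefore inoperative. Section 6 operates only by reference to Section 2, so it falls with Section 2. Section 5 declares Section 1, Section 2, and Section 6 mutually dependent; since one of them has fallen, all of them are of no effect. That brings down Section 1 as well. The remainder continues in force under Section 5. Only Section 5 remains in effect.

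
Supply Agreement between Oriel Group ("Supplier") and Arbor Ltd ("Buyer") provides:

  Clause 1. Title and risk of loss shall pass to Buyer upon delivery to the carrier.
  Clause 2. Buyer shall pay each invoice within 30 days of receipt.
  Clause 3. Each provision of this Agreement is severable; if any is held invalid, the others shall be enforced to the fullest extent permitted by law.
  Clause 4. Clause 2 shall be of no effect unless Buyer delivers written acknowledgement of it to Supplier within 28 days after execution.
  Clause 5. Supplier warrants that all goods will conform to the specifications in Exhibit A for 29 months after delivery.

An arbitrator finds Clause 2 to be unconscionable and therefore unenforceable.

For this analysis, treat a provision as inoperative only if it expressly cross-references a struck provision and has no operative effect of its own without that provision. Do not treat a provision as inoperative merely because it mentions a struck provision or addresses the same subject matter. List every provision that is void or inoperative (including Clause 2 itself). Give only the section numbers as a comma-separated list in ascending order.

2, 4

Clause 2 is struck. Clause 4 operates only by reference to Clause 2, so it falls with Clause 2. Clause 3 is a severability clause and preserves every provision that can still be given independent effect. Clause 1, Clause 3, and Clause 5 remain in effect.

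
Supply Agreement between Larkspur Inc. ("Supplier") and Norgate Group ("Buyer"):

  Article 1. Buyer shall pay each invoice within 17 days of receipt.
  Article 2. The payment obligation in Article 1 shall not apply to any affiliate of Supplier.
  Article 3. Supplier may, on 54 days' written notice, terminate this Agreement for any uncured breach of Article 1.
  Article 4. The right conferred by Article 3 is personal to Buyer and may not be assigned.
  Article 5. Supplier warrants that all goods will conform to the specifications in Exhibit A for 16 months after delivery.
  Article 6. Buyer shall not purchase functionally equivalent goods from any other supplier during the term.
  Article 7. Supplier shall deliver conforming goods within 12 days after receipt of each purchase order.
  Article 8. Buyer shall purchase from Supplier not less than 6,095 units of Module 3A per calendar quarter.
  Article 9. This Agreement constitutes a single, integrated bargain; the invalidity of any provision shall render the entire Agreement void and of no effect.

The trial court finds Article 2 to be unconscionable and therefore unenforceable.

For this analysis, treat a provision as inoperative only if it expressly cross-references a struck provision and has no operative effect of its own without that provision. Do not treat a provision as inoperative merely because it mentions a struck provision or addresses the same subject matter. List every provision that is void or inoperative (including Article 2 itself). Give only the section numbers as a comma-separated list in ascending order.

1, 2, 3, 4, 5, 6, 7, 8, 9

Article 2 is struck. Nothing else in the Agreement is defined by reference to Article 2. Article 9 provides that the Agreement is not severable, so the invalidity of any one provision voids the entire Agreement. No provision of the Agreement survives.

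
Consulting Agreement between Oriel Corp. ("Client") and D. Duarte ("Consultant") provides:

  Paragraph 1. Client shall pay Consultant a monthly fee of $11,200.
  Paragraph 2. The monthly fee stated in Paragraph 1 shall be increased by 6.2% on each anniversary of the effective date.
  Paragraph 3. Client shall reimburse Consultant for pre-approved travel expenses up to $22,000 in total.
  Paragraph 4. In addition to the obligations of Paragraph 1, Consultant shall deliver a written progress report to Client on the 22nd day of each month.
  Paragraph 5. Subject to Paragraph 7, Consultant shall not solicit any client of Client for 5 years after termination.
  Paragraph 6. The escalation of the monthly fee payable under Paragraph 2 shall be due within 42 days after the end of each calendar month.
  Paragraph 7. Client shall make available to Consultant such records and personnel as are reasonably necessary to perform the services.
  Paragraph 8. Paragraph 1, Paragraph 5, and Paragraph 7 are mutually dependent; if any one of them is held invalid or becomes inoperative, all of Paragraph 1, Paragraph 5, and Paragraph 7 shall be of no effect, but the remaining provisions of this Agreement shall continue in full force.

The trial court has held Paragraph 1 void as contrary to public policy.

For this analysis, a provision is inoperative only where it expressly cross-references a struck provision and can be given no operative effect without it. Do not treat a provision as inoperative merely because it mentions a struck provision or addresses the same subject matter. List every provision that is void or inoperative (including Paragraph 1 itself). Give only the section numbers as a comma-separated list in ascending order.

Paragraph 1 is struck. Paragraph 2 does nothing except set the escalation of the monthly fee by reference to Paragraph 1; with Paragraph 1 gone it has no independent effect and is inoperative. Paragraph 6 does nothing except set the payment deadline for the escalation of the monthly fee by reference to Paragraph 2; with Paragraph 2 gone it has no independent effect and is inoperative. Although Paragraph 4 refers to Paragraph 1, its operative terms do not depend on Paragraph 1, so it remains in effect. Paragraph 8 declares Paragraph 1, Paragraph 5, and Paragraph 7 mutually dependent; since one of them has fallen, all of them are of no effect. That brings down Paragraph 5 and Paragraph 7 as well. The remainder continues in force under Paragraph 8. Paragraph 3, Paragraph 4, and Paragraph 8 remain in effect.

1, 2, 5, 6, 7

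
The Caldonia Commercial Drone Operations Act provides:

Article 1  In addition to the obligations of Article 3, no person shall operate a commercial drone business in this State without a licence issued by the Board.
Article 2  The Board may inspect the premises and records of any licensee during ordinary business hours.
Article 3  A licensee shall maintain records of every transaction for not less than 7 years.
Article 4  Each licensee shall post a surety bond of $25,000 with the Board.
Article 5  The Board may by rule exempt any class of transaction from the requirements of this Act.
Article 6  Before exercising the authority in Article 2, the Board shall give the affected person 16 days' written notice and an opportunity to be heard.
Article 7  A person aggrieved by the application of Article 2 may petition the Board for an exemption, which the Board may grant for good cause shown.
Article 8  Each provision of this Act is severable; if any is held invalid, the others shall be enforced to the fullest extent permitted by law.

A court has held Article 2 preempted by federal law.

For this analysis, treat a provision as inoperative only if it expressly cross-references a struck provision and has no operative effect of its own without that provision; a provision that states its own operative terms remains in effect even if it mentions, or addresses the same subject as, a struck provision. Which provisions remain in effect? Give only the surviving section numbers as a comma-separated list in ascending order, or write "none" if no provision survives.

Article 2 is struck. Article 6 has no operative effect of its own apart from Article 2 and is therefore inoperative. Article 7 has no operative effect of its own apart from Article 2 and is therefore inoperative. Under the severability clause in Article 8, the remaining provisions continue in force. That leaves Article 1, Article 3, Article 4, Article 5, and Article 8 in effect.

1, 3, 4, 5, 8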